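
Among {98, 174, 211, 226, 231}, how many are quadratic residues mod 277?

1

(98/277) = -1 → non-residue.
(174/277) = -1 → non-residue.
(211/277) = +1 → QR.
(226/277) = -1 → non-residue.
(231/277) = -1 → non-residue.
Total quadratic residues among the 5: 1.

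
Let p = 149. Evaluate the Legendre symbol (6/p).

Pull out 2: since 149 ≡ 5 (mod 8), (2/149) = -1.
Reciprocity: 3 ≡ 3 and 149 ≡ 1 (mod 4), so (3/149) = +(149/3).
Reduce top mod 3: now compute (2/3).
Pull out 2: since 3 ≡ 3 (mod 8), (2/3) = -1.
Reached (1/3) = 1. Collecting the sign flips along the way, the symbol is +1.

1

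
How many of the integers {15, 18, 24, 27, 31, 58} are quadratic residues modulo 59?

2

(15/59) = +1 → QR.
(18/59) = -1 → non-residue.
(24/59) = -1 → non-residue.
(27/59) = +1 → QR.
(31/59) = -1 → non-residue.
(58/59) = -1 → non-residue.
Total quadratic residues among the 6: 2.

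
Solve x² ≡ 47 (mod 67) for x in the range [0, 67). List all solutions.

28, 39

Since 67 ≡ 3 (mod 4), a square root of 47 is 47^((67+1)/4) = 47^17 mod 67.
Repeated squaring: 47^2≡65, 47^4≡4, 47^8≡16, 47^16≡55 (mod 67).
47^17 = 47^(16+1) ≡ 39 (mod 67).
Check: 39² = 1521 ≡ 47 (mod 67). The two roots are 28 and 39.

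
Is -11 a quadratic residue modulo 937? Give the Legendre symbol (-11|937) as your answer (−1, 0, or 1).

Euler's criterion: (-11/937) ≡ 926^468 (mod 937).
926^2 ≡ 121 (mod 937)
926^4 ≡ 586 (mod 937)
926^8 ≡ 454 (mod 937)
926^16 ≡ 913 (mod 937)
926^32 ≡ 576 (mod 937)
926^64 ≡ 78 (mod 937)
926^128 ≡ 462 (mod 937)
926^256 ≡ 745 (mod 937)
926^468 = 926^(256+128+64+16+4) ≡ 936 (mod 937).
Result is 936 ≡ −1, so (-11/937) = −1.

-1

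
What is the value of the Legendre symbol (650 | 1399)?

Pull out 2: since 1399 ≡ 7 (mod 8), (2/1399) = +1.
Reciprocity: 325 ≡ 1 and 1399 ≡ 3 (mod 4), so (325/1399) = +(1399/325).
Reduce top mod 325: now compute (99/325).
Reciprocity: 99 ≡ 3 and 325 ≡ 1 (mod 4), so (99/325) = +(325/99).
Reduce top mod 99: now compute (28/99).
Pull out 2^2: since 99 ≡ 3 (mod 8), (2/99) = -1, so (2/99)^2 = +1.
Reciprocity: 7 ≡ 3 and 99 ≡ 3 (mod 4), so (7/99) = −(99/7).
Reduce top mod 7: now compute (1/7).
Reached (1/7) = 1. Collecting the sign flips along the way, the symbol is -1.

-1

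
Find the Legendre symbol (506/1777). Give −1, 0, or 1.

Pull out 2: since 1777 ≡ 1 (mod 8), (2/1777) = +1.
Reciprocity: 253 ≡ 1 and 1777 ≡ 1 (mod 4), so (253/1777) = +(1777/253).
Reduce top mod 253: now compute (6/253).
Pull out 2: since 253 ≡ 5 (mod 8), (2/253) = -1.
Reciprocity: 3 ≡ 3 and 253 ≡ 1 (mod 4), so (3/253) = +(253/3).
Reduce top mod 3: now compute (1/3).
Reached (1/3) = 1. Collecting the sign flips along the way, the symbol is -1.

-1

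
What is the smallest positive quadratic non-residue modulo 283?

2

(2/283) = −1, so 2 is the smallest positive non-residue mod 283.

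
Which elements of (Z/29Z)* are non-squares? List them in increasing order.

Square k = 1,…,14 (k and 29−k give the same square):
1²=1, 2²=4, 3²=9, 4²=16, 5²=25, 6²≡7, 7²≡20, 8²≡6, 9²≡23, 10²≡13, 11²≡5, 12²≡28, 13²≡24, 14²≡22 (mod 29).
The residues are {1, 4, 5, 6, 7, 9, 13, 16, 20, 22, 23, 24, 25, 28}; the non-residues are the remaining 14 nonzero classes.

2 3 8 10 11 12 14 15 17 18 19 21 26 27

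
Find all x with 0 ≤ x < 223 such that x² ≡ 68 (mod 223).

108, 115

Since 223 ≡ 3 (mod 4), a square root of 68 is 68^((223+1)/4) = 68^56 mod 223.
Repeated squaring: 68^2≡164, 68^4≡136, 68^8≡210, 68^16≡169, 68^32≡17 (mod 223).
68^56 = 68^(32+16+8) ≡ 115 (mod 223).
Check: 115² = 13225 ≡ 68 (mod 223). The two roots are 108 and 115.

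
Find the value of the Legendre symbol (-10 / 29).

Euler's criterion: (-10/29) ≡ 19^14 (mod 29).
19^2 ≡ 13 (mod 29)
19^4 ≡ 24 (mod 29)
19^8 ≡ 25 (mod 29)
19^14 = 19^(8+4+2) ≡ 28 (mod 29).
Result is 28 ≡ −1, so (-10/29) = −1.

-1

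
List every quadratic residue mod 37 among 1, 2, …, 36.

1 3 4 7 9 10 11 12 16 21 25 26 27 28 30 33 34 36

Square k = 1,…,18 (k and 37−k give the same square):
1²=1, 2²=4, 3²=9, 4²=16, 5²=25, 6²=36, 7²≡12, 8²≡27, 9²≡7, 10²≡26, 11²≡10, 12²≡33, 13²≡21, 14²≡11, 15²≡3, 16²≡34, 17²≡30, 18²≡28 (mod 37).
So the quadratic residues mod 37 are {1, 3, 4, 7, 9, 10, 11, 12, 16, 21, 25, 26, 27, 28, 30, 33, 34, 36}.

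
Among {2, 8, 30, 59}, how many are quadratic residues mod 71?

(2/71) = +1 → QR.
(8/71) = +1 → QR.
(30/71) = +1 → QR.
(59/71) = -1 → non-residue.
Total quadratic residues among the 4: 3.

3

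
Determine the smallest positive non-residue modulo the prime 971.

2

(2/971) = −1, so 2 is the smallest positive non-residue mod 971.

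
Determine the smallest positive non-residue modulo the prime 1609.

7

(2/1609) = +1, so 2 is a residue.
(3/1609) = +1, so 3 is a residue.
(4/1609) = +1, so 4 is a residue.
(5/1609) = +1, so 5 is a residue.
(6/1609) = +1, so 6 is a residue.
(7/1609) = −1, so 7 is the smallest positive non-residue mod 1609.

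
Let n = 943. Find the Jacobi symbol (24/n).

-1

Pull out 2^3: since 943 ≡ 7 (mod 8), (2/943) = +1, so (2/943)^3 = +1.
Reciprocity: 3 ≡ 3 and 943 ≡ 3 (mod 4), so (3/943) = −(943/3).
Reduce top mod 3: now compute (1/3).
Reached (1/3) = 1. Collecting the sign flips along the way, the symbol is -1.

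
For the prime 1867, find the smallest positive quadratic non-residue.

(2/1867) = −1, so 2 is the smallest positive non-residue mod 1867.

2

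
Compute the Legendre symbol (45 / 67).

-1

Reciprocity: 45 ≡ 1 and 67 ≡ 3 (mod 4), so (45/67) = +(67/45).
Reduce top mod 45: now compute (22/45).
Pull out 2: since 45 ≡ 5 (mod 8), (2/45) = -1.
Reciprocity: 11 ≡ 3 and 45 ≡ 1 (mod 4), so (11/45) = +(45/11).
Reduce top mod 11: now compute (1/11).
Reached (1/11) = 1. Collecting the sign flips along the way, the symbol is -1.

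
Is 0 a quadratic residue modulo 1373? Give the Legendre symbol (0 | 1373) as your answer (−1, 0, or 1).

0

Top reduces to 0: gcd > 1, so the symbol is 0.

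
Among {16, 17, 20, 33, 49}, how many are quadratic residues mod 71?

(16/71) = +1 → QR.
(17/71) = -1 → non-residue.
(20/71) = +1 → QR.
(33/71) = -1 → non-residue.
(49/71) = +1 → QR.
Total quadratic residues among the 5: 3.

3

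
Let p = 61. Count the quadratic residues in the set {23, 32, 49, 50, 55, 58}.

(23/61) = -1 → non-residue.
(32/61) = -1 → non-residue.
(49/61) = +1 → QR.
(50/61) = -1 → non-residue.
(55/61) = -1 → non-residue.
(58/61) = +1 → QR.
Total quadratic residues among the 6: 2.

2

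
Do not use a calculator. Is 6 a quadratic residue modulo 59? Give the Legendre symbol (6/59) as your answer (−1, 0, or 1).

Euler's criterion: (6/59) ≡ 6^29 (mod 59).
6^2 ≡ 36 (mod 59)
6^4 ≡ 57 (mod 59)
6^8 ≡ 4 (mod 59)
6^16 ≡ 16 (mod 59)
6^29 = 6^(16+8+4+1) ≡ 58 (mod 59).
Result is 58 ≡ −1, so (6/59) = −1.

-1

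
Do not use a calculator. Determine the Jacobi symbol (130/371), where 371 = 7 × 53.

Pull out 2: since 371 ≡ 3 (mod 8), (2/371) = -1.
Reciprocity: 65 ≡ 1 and 371 ≡ 3 (mod 4), so (65/371) = +(371/65).
Reduce top mod 65: now compute (46/65).
Pull out 2: since 65 ≡ 1 (mod 8), (2/65) = +1.
Reciprocity: 23 ≡ 3 and 65 ≡ 1 (mod 4), so (23/65) = +(65/23).
Reduce top mod 23: now compute (19/23).
Reciprocity: 19 ≡ 3 and 23 ≡ 3 (mod 4), so (19/23) = −(23/19).
Reduce top mod 19: now compute (4/19).
Pull out 2^2: since 19 ≡ 3 (mod 8), (2/19) = -1, so (2/19)^2 = +1.
Reached (1/19) = 1. Collecting the sign flips along the way, the symbol is +1.

1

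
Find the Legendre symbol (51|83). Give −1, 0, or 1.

Reciprocity: 51 ≡ 3 and 83 ≡ 3 (mod 4), so (51/83) = −(83/51).
Reduce top mod 51: now compute (32/51).
Pull out 2^5: since 51 ≡ 3 (mod 8), (2/51) = -1, so (2/51)^5 = -1.
Reached (1/51) = 1. Collecting the sign flips along the way, the symbol is +1.

1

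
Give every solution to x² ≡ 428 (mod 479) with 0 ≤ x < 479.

Since 479 ≡ 3 (mod 4), a square root of 428 is 428^((479+1)/4) = 428^120 mod 479.
Repeated squaring: 428^2≡206, 428^4≡284, 428^8≡184, 428^16≡326, 428^32≡417, 428^64≡12 (mod 479).
428^120 = 428^(64+32+16+8) ≡ 334 (mod 479).
Check: 334² = 111556 ≡ 428 (mod 479). The two roots are 145 and 334.

145, 334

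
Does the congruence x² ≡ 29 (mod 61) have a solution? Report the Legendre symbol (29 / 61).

Reciprocity: 29 ≡ 1 and 61 ≡ 1 (mod 4), so (29/61) = +(61/29).
Reduce top mod 29: now compute (3/29).
Reciprocity: 3 ≡ 3 and 29 ≡ 1 (mod 4), so (3/29) = +(29/3).
Reduce top mod 3: now compute (2/3).
Pull out 2: since 3 ≡ 3 (mod 8), (2/3) = -1.
Reached (1/3) = 1. Collecting the sign flips along the way, the symbol is -1.

-1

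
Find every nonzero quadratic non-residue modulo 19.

Square k = 1,…,9 (k and 19−k give the same square):
1²=1, 2²=4, 3²=9, 4²=16, 5²≡6, 6²≡17, 7²≡11, 8²≡7, 9²≡5 (mod 19).
The residues are {1, 4, 5, 6, 7, 9, 11, 16, 17}; the non-residues are the remaining 9 nonzero classes.

2 3 8 10 12 13 14 15 18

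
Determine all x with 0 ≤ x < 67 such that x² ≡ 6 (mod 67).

26, 41

Since 67 ≡ 3 (mod 4), a square root of 6 is 6^((67+1)/4) = 6^17 mod 67.
Repeated squaring: 6^2≡36, 6^4≡23, 6^8≡60, 6^16≡49 (mod 67).
6^17 = 6^(16+1) ≡ 26 (mod 67).
Check: 26² = 676 ≡ 6 (mod 67). The two roots are 26 and 41.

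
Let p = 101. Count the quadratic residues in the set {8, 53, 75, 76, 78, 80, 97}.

4

(8/101) = -1 → non-residue.
(53/101) = -1 → non-residue.
(75/101) = -1 → non-residue.
(76/101) = +1 → QR.
(78/101) = +1 → QR.
(80/101) = +1 → QR.
(97/101) = +1 → QR.
Total quadratic residues among the 7: 4.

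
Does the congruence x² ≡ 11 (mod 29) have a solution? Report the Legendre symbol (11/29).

Reciprocity: 11 ≡ 3 and 29 ≡ 1 (mod 4), so (11/29) = +(29/11).
Reduce top mod 11: now compute (7/11).
Reciprocity: 7 ≡ 3 and 11 ≡ 3 (mod 4), so (7/11) = −(11/7).
Reduce top mod 7: now compute (4/7).
Pull out 2^2: since 7 ≡ 7 (mod 8), (2/7) = +1, so (2/7)^2 = +1.
Reached (1/7) = 1. Collecting the sign flips along the way, the symbol is -1.

-1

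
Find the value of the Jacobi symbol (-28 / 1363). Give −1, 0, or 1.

-1

First reduce: -28 ≡ 1335 (mod 1363).
Reciprocity: 1335 ≡ 3 and 1363 ≡ 3 (mod 4), so (1335/1363) = −(1363/1335).
Reduce top mod 1335: now compute (28/1335).
Pull out 2^2: since 1335 ≡ 7 (mod 8), (2/1335) = +1, so (2/1335)^2 = +1.
Reciprocity: 7 ≡ 3 and 1335 ≡ 3 (mod 4), so (7/1335) = −(1335/7).
Reduce top mod 7: now compute (5/7).
Reciprocity: 5 ≡ 1 and 7 ≡ 3 (mod 4), so (5/7) = +(7/5).
Reduce top mod 5: now compute (2/5).
Pull out 2: since 5 ≡ 5 (mod 8), (2/5) = -1.
Reached (1/5) = 1. Collecting the sign flips along the way, the symbol is -1.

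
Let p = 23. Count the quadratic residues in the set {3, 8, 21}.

(3/23) = +1 → QR.
(8/23) = +1 → QR.
(21/23) = -1 → non-residue.
Total quadratic residues among the 3: 2.

2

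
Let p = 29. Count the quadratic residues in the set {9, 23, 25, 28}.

(9/29) = +1 → QR.
(23/29) = +1 → QR.
(25/29) = +1 → QR.
(28/29) = +1 → QR.
Total quadratic residues among the 4: 4.

4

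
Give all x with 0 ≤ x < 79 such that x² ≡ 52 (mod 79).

Since 79 ≡ 3 (mod 4), a square root of 52 is 52^((79+1)/4) = 52^20 mod 79.
Repeated squaring: 52^2≡18, 52^4≡8, 52^8≡64, 52^16≡67 (mod 79).
52^20 = 52^(16+4) ≡ 62 (mod 79).
Check: 62² = 3844 ≡ 52 (mod 79). The two roots are 17 and 62.

17, 62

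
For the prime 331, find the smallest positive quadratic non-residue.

(2/331) = −1, so 2 is the smallest positive non-residue mod 331.

2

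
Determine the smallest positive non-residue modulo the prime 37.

2

(2/37) = −1, so 2 is the smallest positive non-residue mod 37.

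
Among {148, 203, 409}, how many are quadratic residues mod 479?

0

(148/479) = -1 → non-residue.
(203/479) = -1 → non-residue.
(409/479) = -1 → non-residue.
Total quadratic residues among the 3: 0.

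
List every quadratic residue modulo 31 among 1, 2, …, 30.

Square k = 1,…,15 (k and 31−k give the same square):
1²=1, 2²=4, 3²=9, 4²=16, 5²=25, 6²≡5, 7²≡18, 8²≡2, 9²≡19, 10²≡7, 11²≡28, 12²≡20, 13²≡14, 14²≡10, 15²≡8 (mod 31).
So the quadratic residues mod 31 are {1, 2, 4, 5, 7, 8, 9, 10, 14, 16, 18, 19, 20, 25, 28}.

1 2 4 5 7 8 9 10 14 16 18 19 20 25 28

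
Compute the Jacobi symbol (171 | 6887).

Reciprocity: 171 ≡ 3 and 6887 ≡ 3 (mod 4), so (171/6887) = −(6887/171).
Reduce top mod 171: now compute (47/171).
Reciprocity: 47 ≡ 3 and 171 ≡ 3 (mod 4), so (47/171) = −(171/47).
Reduce top mod 47: now compute (30/47).
Pull out 2: since 47 ≡ 7 (mod 8), (2/47) = +1.
Reciprocity: 15 ≡ 3 and 47 ≡ 3 (mod 4), so (15/47) = −(47/15).
Reduce top mod 15: now compute (2/15).
Pull out 2: since 15 ≡ 7 (mod 8), (2/15) = +1.
Reached (1/15) = 1. Collecting the sign flips along the way, the symbol is -1.

-1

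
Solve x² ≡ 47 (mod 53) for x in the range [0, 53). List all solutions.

53 ≡ 1 (mod 4), so we find a root by search.
Trying successive values, 10² = 100 ≡ 47 (mod 53). The other root is 53 − 10 = 43.

10, 43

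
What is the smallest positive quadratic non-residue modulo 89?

(2/89) = +1, so 2 is a residue.
(3/89) = −1, so 3 is the smallest positive non-residue mod 89.

3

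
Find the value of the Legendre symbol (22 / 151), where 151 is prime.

Euler's criterion: (22/151) ≡ 22^75 (mod 151).
22^2 ≡ 31 (mod 151)
22^4 ≡ 55 (mod 151)
22^8 ≡ 5 (mod 151)
22^16 ≡ 25 (mod 151)
22^32 ≡ 21 (mod 151)
22^64 ≡ 139 (mod 151)
22^75 = 22^(64+8+2+1) ≡ 1 (mod 151).
Result is 1, so (22/151) = 1.

1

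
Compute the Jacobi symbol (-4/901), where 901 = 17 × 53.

1

First reduce: -4 ≡ 897 (mod 901).
Reciprocity: 897 ≡ 1 and 901 ≡ 1 (mod 4), so (897/901) = +(901/897).
Reduce top mod 897: now compute (4/897).
Pull out 2^2: since 897 ≡ 1 (mod 8), (2/897) = +1, so (2/897)^2 = +1.
Reached (1/897) = 1. Collecting the sign flips along the way, the symbol is +1.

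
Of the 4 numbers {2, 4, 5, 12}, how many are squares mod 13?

2

(2/13) = -1 → non-residue.
(4/13) = +1 → QR.
(5/13) = -1 → non-residue.
(12/13) = +1 → QR.
Total quadratic residues among the 4: 2.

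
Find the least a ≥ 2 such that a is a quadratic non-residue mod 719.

(2/719) = +1, so 2 is a residue.
(3/719) = +1, so 3 is a residue.
(4/719) = +1, so 4 is a residue.
(5/719) = +1, so 5 is a residue.
(6/719) = +1, so 6 is a residue.
(7/719) = +1, so 7 is a residue.
(8/719) = +1, so 8 is a residue.
(9/719) = +1, so 9 is a residue.
(10/719) = +1, so 10 is a residue.
(11/719) = −1, so 11 is the smallest positive non-residue mod 719.

11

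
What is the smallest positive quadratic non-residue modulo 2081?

3

(2/2081) = +1, so 2 is a residue.
(3/2081) = −1, so 3 is the smallest positive non-residue mod 2081.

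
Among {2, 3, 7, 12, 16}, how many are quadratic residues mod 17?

(2/17) = +1 → QR.
(3/17) = -1 → non-residue.
(7/17) = -1 → non-residue.
(12/17) = -1 → non-residue.
(16/17) = +1 → QR.
Total quadratic residues among the 5: 2.

2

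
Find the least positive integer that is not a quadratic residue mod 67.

2

(2/67) = −1, so 2 is the smallest positive non-residue mod 67.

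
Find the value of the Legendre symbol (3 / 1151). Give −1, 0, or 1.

Euler's criterion: (3/1151) ≡ 3^575 (mod 1151).
3^2 ≡ 9 (mod 1151)
3^4 ≡ 81 (mod 1151)
3^8 ≡ 806 (mod 1151)
3^16 ≡ 472 (mod 1151)
3^32 ≡ 641 (mod 1151)
3^64 ≡ 1125 (mod 1151)
3^128 ≡ 676 (mod 1151)
3^256 ≡ 29 (mod 1151)
3^512 ≡ 841 (mod 1151)
3^575 = 3^(512+32+16+8+4+2+1) ≡ 1 (mod 1151).
Result is 1, so (3/1151) = 1.

1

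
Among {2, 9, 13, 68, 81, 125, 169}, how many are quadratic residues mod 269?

5

(2/269) = -1 → non-residue.
(9/269) = +1 → QR.
(13/269) = +1 → QR.
(68/269) = -1 → non-residue.
(81/269) = +1 → QR.
(125/269) = +1 → QR.
(169/269) = +1 → QR.
Total quadratic residues among the 7: 5.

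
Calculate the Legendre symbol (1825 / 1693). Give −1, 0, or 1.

First reduce: 1825 ≡ 132 (mod 1693).
Pull out 2^2: since 1693 ≡ 5 (mod 8), (2/1693) = -1, so (2/1693)^2 = +1.
Reciprocity: 33 ≡ 1 and 1693 ≡ 1 (mod 4), so (33/1693) = +(1693/33).
Reduce top mod 33: now compute (10/33).
Pull out 2: since 33 ≡ 1 (mod 8), (2/33) = +1.
Reciprocity: 5 ≡ 1 and 33 ≡ 1 (mod 4), so (5/33) = +(33/5).
Reduce top mod 5: now compute (3/5).
Reciprocity: 3 ≡ 3 and 5 ≡ 1 (mod 4), so (3/5) = +(5/3).
Reduce top mod 3: now compute (2/3).
Pull out 2: since 3 ≡ 3 (mod 8), (2/3) = -1.
Reached (1/3) = 1. Collecting the sign flips along the way, the symbol is -1.

-1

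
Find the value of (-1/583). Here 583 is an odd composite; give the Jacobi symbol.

-1

First reduce: -1 ≡ 582 (mod 583).
Pull out 2: since 583 ≡ 7 (mod 8), (2/583) = +1.
Reciprocity: 291 ≡ 3 and 583 ≡ 3 (mod 4), so (291/583) = −(583/291).
Reduce top mod 291: now compute (1/291).
Reached (1/291) = 1. Collecting the sign flips along the way, the symbol is -1.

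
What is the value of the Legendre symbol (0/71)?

Top reduces to 0: gcd > 1, so the symbol is 0.

0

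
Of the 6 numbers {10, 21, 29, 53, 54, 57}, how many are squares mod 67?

(10/67) = +1 → QR.
(21/67) = +1 → QR.
(29/67) = +1 → QR.
(53/67) = -1 → non-residue.
(54/67) = +1 → QR.
(57/67) = -1 → non-residue.
Total quadratic residues among the 6: 4.

4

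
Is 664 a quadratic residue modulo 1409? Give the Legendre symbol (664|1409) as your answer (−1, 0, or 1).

1

Pull out 2^3: since 1409 ≡ 1 (mod 8), (2/1409) = +1, so (2/1409)^3 = +1.
Reciprocity: 83 ≡ 3 and 1409 ≡ 1 (mod 4), so (83/1409) = +(1409/83).
Reduce top mod 83: now compute (81/83).
Reciprocity: 81 ≡ 1 and 83 ≡ 3 (mod 4), so (81/83) = +(83/81).
Reduce top mod 81: now compute (2/81).
Pull out 2: since 81 ≡ 1 (mod 8), (2/81) = +1.
Reached (1/81) = 1. Collecting the sign flips along the way, the symbol is +1.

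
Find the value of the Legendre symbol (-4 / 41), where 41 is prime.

First reduce: -4 ≡ 37 (mod 41).
Reciprocity: 37 ≡ 1 and 41 ≡ 1 (mod 4), so (37/41) = +(41/37).
Reduce top mod 37: now compute (4/37).
Pull out 2^2: since 37 ≡ 5 (mod 8), (2/37) = -1, so (2/37)^2 = +1.
Reached (1/37) = 1. Collecting the sign flips along the way, the symbol is +1.

1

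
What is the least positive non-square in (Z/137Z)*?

3

(2/137) = +1, so 2 is a residue.
(3/137) = −1, so 3 is the smallest positive non-residue mod 137.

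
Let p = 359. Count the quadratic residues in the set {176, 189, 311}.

(176/359) = +1 → QR.
(189/359) = -1 → non-residue.
(311/359) = -1 → non-residue.
Total quadratic residues among the 3: 1.

1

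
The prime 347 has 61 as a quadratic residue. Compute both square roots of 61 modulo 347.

Since 347 ≡ 3 (mod 4), a square root of 61 is 61^((347+1)/4) = 61^87 mod 347.
Repeated squaring: 61^2≡251, 61^4≡194, 61^8≡160, 61^16≡269, 61^32≡185, 61^64≡219 (mod 347).
61^87 = 61^(64+16+4+2+1) ≡ 282 (mod 347).
Check: 282² = 79524 ≡ 61 (mod 347). The two roots are 65 and 282.

65, 282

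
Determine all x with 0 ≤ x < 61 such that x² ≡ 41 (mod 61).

23, 38

61 ≡ 1 (mod 4), so we find a root by search.
Trying successive values, 23² = 529 ≡ 41 (mod 61). The other root is 61 − 23 = 38.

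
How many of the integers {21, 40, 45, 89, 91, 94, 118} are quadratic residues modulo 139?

(21/139) = -1 → non-residue.
(40/139) = -1 → non-residue.
(45/139) = +1 → QR.
(89/139) = +1 → QR.
(91/139) = +1 → QR.
(94/139) = -1 → non-residue.
(118/139) = +1 → QR.
Total quadratic residues among the 7: 4.

4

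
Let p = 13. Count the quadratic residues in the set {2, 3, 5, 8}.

(2/13) = -1 → non-residue.
(3/13) = +1 → QR.
(5/13) = -1 → non-residue.
(8/13) = -1 → non-residue.
Total quadratic residues among the 4: 1.

1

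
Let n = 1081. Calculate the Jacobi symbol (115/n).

0

Reciprocity: 115 ≡ 3 and 1081 ≡ 1 (mod 4), so (115/1081) = +(1081/115).
Reduce top mod 115: now compute (46/115).
Pull out 2: since 115 ≡ 3 (mod 8), (2/115) = -1.
Reciprocity: 23 ≡ 3 and 115 ≡ 3 (mod 4), so (23/115) = −(115/23).
Reduce top mod 23: now compute (0/23).
Top reduces to 0: gcd > 1, so the symbol is 0.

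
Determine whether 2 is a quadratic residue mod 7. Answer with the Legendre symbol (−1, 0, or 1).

Euler's criterion: (2/7) ≡ 2^3 (mod 7).
2^2 ≡ 4 (mod 7)
2^3 = 2^(2+1) ≡ 1 (mod 7).
Result is 1, so (2/7) = 1.

1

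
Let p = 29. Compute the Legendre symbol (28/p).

1

Euler's criterion: (28/29) ≡ 28^14 (mod 29).
28^2 ≡ 1 (mod 29)
28^4 ≡ 1 (mod 29)
28^8 ≡ 1 (mod 29)
28^14 = 28^(8+4+2) ≡ 1 (mod 29).
Result is 1, so (28/29) = 1.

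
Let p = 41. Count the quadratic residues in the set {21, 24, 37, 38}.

2

(21/41) = +1 → QR.
(24/41) = -1 → non-residue.
(37/41) = +1 → QR.
(38/41) = -1 → non-residue.
Total quadratic residues among the 4: 2.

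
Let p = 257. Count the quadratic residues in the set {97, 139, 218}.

(97/257) = -1 → non-residue.
(139/257) = +1 → QR.
(218/257) = -1 → non-residue.
Total quadratic residues among the 3: 1.

1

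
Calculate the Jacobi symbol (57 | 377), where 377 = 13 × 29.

-1

Reciprocity: 57 ≡ 1 and 377 ≡ 1 (mod 4), so (57/377) = +(377/57).
Reduce top mod 57: now compute (35/57).
Reciprocity: 35 ≡ 3 and 57 ≡ 1 (mod 4), so (35/57) = +(57/35).
Reduce top mod 35: now compute (22/35).
Pull out 2: since 35 ≡ 3 (mod 8), (2/35) = -1.
Reciprocity: 11 ≡ 3 and 35 ≡ 3 (mod 4), so (11/35) = −(35/11).
Reduce top mod 11: now compute (2/11).
Pull out 2: since 11 ≡ 3 (mod 8), (2/11) = -1.
Reached (1/11) = 1. Collecting the sign flips along the way, the symbol is -1.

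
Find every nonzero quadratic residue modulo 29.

1,4,5,6,7,9,13,16,20,22,23,24,25,28

Square k = 1,…,14 (k and 29−k give the same square):
1²=1, 2²=4, 3²=9, 4²=16, 5²=25, 6²≡7, 7²≡20, 8²≡6, 9²≡23, 10²≡13, 11²≡5, 12²≡28, 13²≡24, 14²≡22 (mod 29).
So the quadratic residues mod 29 are {1, 4, 5, 6, 7, 9, 13, 16, 20, 22, 23, 24, 25, 28}.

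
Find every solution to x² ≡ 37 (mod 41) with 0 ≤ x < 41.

18, 23

41 ≡ 1 (mod 4), so we find a root by search.
Trying successive values, 18² = 324 ≡ 37 (mod 41). The other root is 41 − 18 = 23.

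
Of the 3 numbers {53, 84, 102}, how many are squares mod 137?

(53/137) = -1 → non-residue.
(84/137) = -1 → non-residue.
(102/137) = -1 → non-residue.
Total quadratic residues among the 3: 0.

0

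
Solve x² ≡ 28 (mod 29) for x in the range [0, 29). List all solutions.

12, 17

29 ≡ 1 (mod 4), so we find a root by search.
Trying successive values, 12² = 144 ≡ 28 (mod 29). The other root is 29 − 12 = 17.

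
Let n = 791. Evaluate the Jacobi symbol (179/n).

-1

Reciprocity: 179 ≡ 3 and 791 ≡ 3 (mod 4), so (179/791) = −(791/179).
Reduce top mod 179: now compute (75/179).
Reciprocity: 75 ≡ 3 and 179 ≡ 3 (mod 4), so (75/179) = −(179/75).
Reduce top mod 75: now compute (29/75).
Reciprocity: 29 ≡ 1 and 75 ≡ 3 (mod 4), so (29/75) = +(75/29).
Reduce top mod 29: now compute (17/29).
Reciprocity: 17 ≡ 1 and 29 ≡ 1 (mod 4), so (17/29) = +(29/17).
Reduce top mod 17: now compute (12/17).
Pull out 2^2: since 17 ≡ 1 (mod 8), (2/17) = +1, so (2/17)^2 = +1.
Reciprocity: 3 ≡ 3 and 17 ≡ 1 (mod 4), so (3/17) = +(17/3).
Reduce top mod 3: now compute (2/3).
Pull out 2: since 3 ≡ 3 (mod 8), (2/3) = -1.
Reached (1/3) = 1. Collecting the sign flips along the way, the symbol is -1.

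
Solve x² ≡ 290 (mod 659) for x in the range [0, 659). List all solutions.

Since 659 ≡ 3 (mod 4), a square root of 290 is 290^((659+1)/4) = 290^165 mod 659.
Repeated squaring: 290^2≡407, 290^4≡240, 290^8≡267, 290^16≡117, 290^32≡509, 290^64≡94, 290^128≡269 (mod 659).
290^165 = 290^(128+32+4+1) ≡ 132 (mod 659).
Check: 132² = 17424 ≡ 290 (mod 659). The two roots are 132 and 527.

132, 527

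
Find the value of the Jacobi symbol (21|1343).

1

Reciprocity: 21 ≡ 1 and 1343 ≡ 3 (mod 4), so (21/1343) = +(1343/21).
Reduce top mod 21: now compute (20/21).
Pull out 2^2: since 21 ≡ 5 (mod 8), (2/21) = -1, so (2/21)^2 = +1.
Reciprocity: 5 ≡ 1 and 21 ≡ 1 (mod 4), so (5/21) = +(21/5).
Reduce top mod 5: now compute (1/5).
Reached (1/5) = 1. Collecting the sign flips along the way, the symbol is +1.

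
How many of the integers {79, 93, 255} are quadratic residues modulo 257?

(79/257) = +1 → QR.
(93/257) = -1 → non-residue.
(255/257) = +1 → QR.
Total quadratic residues among the 3: 2.

2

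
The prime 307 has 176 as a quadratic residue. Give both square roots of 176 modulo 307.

100, 207

Since 307 ≡ 3 (mod 4), a square root of 176 is 176^((307+1)/4) = 176^77 mod 307.
Repeated squaring: 176^2≡276, 176^4≡40, 176^8≡65, 176^16≡234, 176^32≡110, 176^64≡127 (mod 307).
176^77 = 176^(64+8+4+1) ≡ 100 (mod 307).
Check: 100² = 10000 ≡ 176 (mod 307). The two roots are 100 and 207.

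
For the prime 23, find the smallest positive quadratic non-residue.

5

(2/23) = +1, so 2 is a residue.
(3/23) = +1, so 3 is a residue.
(4/23) = +1, so 4 is a residue.
(5/23) = −1, so 5 is the smallest positive non-residue mod 23.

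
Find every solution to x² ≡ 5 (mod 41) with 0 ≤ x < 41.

13, 28

41 ≡ 1 (mod 4), so we find a root by search.
Trying successive values, 13² = 169 ≡ 5 (mod 41). The other root is 41 − 13 = 28.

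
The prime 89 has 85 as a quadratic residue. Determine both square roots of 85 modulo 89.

89 ≡ 1 (mod 4), so we find a root by search.
Trying successive values, 21² = 441 ≡ 85 (mod 89). The other root is 89 − 21 = 68.

21, 68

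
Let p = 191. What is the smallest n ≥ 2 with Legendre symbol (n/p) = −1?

(2/191) = +1, so 2 is a residue.
(3/191) = +1, so 3 is a residue.
(4/191) = +1, so 4 is a residue.
(5/191) = +1, so 5 is a residue.
(6/191) = +1, so 6 is a residue.
(7/191) = −1, so 7 is the smallest positive non-residue mod 191.

7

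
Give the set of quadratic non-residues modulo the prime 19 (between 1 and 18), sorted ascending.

2,3,8,10,12,13,14,15,18

Square k = 1,…,9 (k and 19−k give the same square):
1²=1, 2²=4, 3²=9, 4²=16, 5²≡6, 6²≡17, 7²≡11, 8²≡7, 9²≡5 (mod 19).
The residues are {1, 4, 5, 6, 7, 9, 11, 16, 17}; the non-residues are the remaining 9 nonzero classes.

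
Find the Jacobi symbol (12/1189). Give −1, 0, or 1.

1

Pull out 2^2: since 1189 ≡ 5 (mod 8), (2/1189) = -1, so (2/1189)^2 = +1.
Reciprocity: 3 ≡ 3 and 1189 ≡ 1 (mod 4), so (3/1189) = +(1189/3).
Reduce top mod 3: now compute (1/3).
Reached (1/3) = 1. Collecting the sign flips along the way, the symbol is +1.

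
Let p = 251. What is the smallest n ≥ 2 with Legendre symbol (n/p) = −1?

2

(2/251) = −1, so 2 is the smallest positive non-residue mod 251.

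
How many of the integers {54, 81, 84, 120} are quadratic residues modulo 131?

2

(54/131) = -1 → non-residue.
(81/131) = +1 → QR.
(84/131) = +1 → QR.
(120/131) = -1 → non-residue.
Total quadratic residues among the 4: 2.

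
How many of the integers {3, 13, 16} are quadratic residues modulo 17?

2

(3/17) = -1 → non-residue.
(13/17) = +1 → QR.
(16/17) = +1 → QR.
Total quadratic residues among the 3: 2.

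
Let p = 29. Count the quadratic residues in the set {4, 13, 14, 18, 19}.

2

(4/29) = +1 → QR.
(13/29) = +1 → QR.
(14/29) = -1 → non-residue.
(18/29) = -1 → non-residue.
(19/29) = -1 → non-residue.
Total quadratic residues among the 5: 2.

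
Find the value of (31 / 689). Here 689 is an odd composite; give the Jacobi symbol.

Reciprocity: 31 ≡ 3 and 689 ≡ 1 (mod 4), so (31/689) = +(689/31).
Reduce top mod 31: now compute (7/31).
Reciprocity: 7 ≡ 3 and 31 ≡ 3 (mod 4), so (7/31) = −(31/7).
Reduce top mod 7: now compute (3/7).
Reciprocity: 3 ≡ 3 and 7 ≡ 3 (mod 4), so (3/7) = −(7/3).
Reduce top mod 3: now compute (1/3).
Reached (1/3) = 1. Collecting the sign flips along the way, the symbol is +1.

1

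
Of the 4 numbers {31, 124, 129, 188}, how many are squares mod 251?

2

(31/251) = +1 → QR.
(124/251) = +1 → QR.
(129/251) = -1 → non-residue.
(188/251) = -1 → non-residue.
Total quadratic residues among the 4: 2.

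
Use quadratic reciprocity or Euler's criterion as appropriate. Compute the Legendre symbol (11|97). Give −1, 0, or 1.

1

Euler's criterion: (11/97) ≡ 11^48 (mod 97).
11^2 ≡ 24 (mod 97)
11^4 ≡ 91 (mod 97)
11^8 ≡ 36 (mod 97)
11^16 ≡ 35 (mod 97)
11^32 ≡ 61 (mod 97)
11^48 = 11^(32+16) ≡ 1 (mod 97).
Result is 1, so (11/97) = 1.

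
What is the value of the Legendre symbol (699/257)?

1

First reduce: 699 ≡ 185 (mod 257).
Reciprocity: 185 ≡ 1 and 257 ≡ 1 (mod 4), so (185/257) = +(257/185).
Reduce top mod 185: now compute (72/185).
Pull out 2^3: since 185 ≡ 1 (mod 8), (2/185) = +1, so (2/185)^3 = +1.
Reciprocity: 9 ≡ 1 and 185 ≡ 1 (mod 4), so (9/185) = +(185/9).
Reduce top mod 9: now compute (5/9).
Reciprocity: 5 ≡ 1 and 9 ≡ 1 (mod 4), so (5/9) = +(9/5).
Reduce top mod 5: now compute (4/5).
Pull out 2^2: since 5 ≡ 5 (mod 8), (2/5) = -1, so (2/5)^2 = +1.
Reached (1/5) = 1. Collecting the sign flips along the way, the symbol is +1.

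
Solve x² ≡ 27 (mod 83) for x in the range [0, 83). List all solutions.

Since 83 ≡ 3 (mod 4), a square root of 27 is 27^((83+1)/4) = 27^21 mod 83.
Repeated squaring: 27^2≡65, 27^4≡75, 27^8≡64, 27^16≡29 (mod 83).
27^21 = 27^(16+4+1) ≡ 44 (mod 83).
Check: 44² = 1936 ≡ 27 (mod 83). The two roots are 39 and 44.

39, 44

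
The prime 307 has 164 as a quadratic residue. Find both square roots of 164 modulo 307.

85, 222

Since 307 ≡ 3 (mod 4), a square root of 164 is 164^((307+1)/4) = 164^77 mod 307.
Repeated squaring: 164^2≡187, 164^4≡278, 164^8≡227, 164^16≡260, 164^32≡60, 164^64≡223 (mod 307).
164^77 = 164^(64+8+4+1) ≡ 222 (mod 307).
Check: 222² = 49284 ≡ 164 (mod 307). The two roots are 85 and 222.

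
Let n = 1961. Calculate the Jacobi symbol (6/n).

-1

Pull out 2: since 1961 ≡ 1 (mod 8), (2/1961) = +1.
Reciprocity: 3 ≡ 3 and 1961 ≡ 1 (mod 4), so (3/1961) = +(1961/3).
Reduce top mod 3: now compute (2/3).
Pull out 2: since 3 ≡ 3 (mod 8), (2/3) = -1.
Reached (1/3) = 1. Collecting the sign flips along the way, the symbol is -1.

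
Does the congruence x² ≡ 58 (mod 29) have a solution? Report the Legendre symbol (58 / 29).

0

First reduce: 58 ≡ 0 (mod 29).
Top reduces to 0: gcd > 1, so the symbol is 0.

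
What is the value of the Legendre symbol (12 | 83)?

1

Pull out 2^2: since 83 ≡ 3 (mod 8), (2/83) = -1, so (2/83)^2 = +1.
Reciprocity: 3 ≡ 3 and 83 ≡ 3 (mod 4), so (3/83) = −(83/3).
Reduce top mod 3: now compute (2/3).
Pull out 2: since 3 ≡ 3 (mod 8), (2/3) = -1.
Reached (1/3) = 1. Collecting the sign flips along the way, the symbol is +1.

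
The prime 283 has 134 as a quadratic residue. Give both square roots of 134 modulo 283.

Since 283 ≡ 3 (mod 4), a square root of 134 is 134^((283+1)/4) = 134^71 mod 283.
Repeated squaring: 134^2≡127, 134^4≡281, 134^8≡4, 134^16≡16, 134^32≡256, 134^64≡163 (mod 283).
134^71 = 134^(64+4+2+1) ≡ 64 (mod 283).
Check: 64² = 4096 ≡ 134 (mod 283). The two roots are 64 and 219.

64, 219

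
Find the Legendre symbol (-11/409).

First reduce: -11 ≡ 398 (mod 409).
Pull out 2: since 409 ≡ 1 (mod 8), (2/409) = +1.
Reciprocity: 199 ≡ 3 and 409 ≡ 1 (mod 4), so (199/409) = +(409/199).
Reduce top mod 199: now compute (11/199).
Reciprocity: 11 ≡ 3 and 199 ≡ 3 (mod 4), so (11/199) = −(199/11).
Reduce top mod 11: now compute (1/11).
Reached (1/11) = 1. Collecting the sign flips along the way, the symbol is -1.

-1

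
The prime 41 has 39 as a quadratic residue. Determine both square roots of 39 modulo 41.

41 ≡ 1 (mod 4), so we find a root by search.
Trying successive values, 11² = 121 ≡ 39 (mod 41). The other root is 41 − 11 = 30.

11, 30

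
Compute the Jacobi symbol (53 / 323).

-1

Reciprocity: 53 ≡ 1 and 323 ≡ 3 (mod 4), so (53/323) = +(323/53).
Reduce top mod 53: now compute (5/53).
Reciprocity: 5 ≡ 1 and 53 ≡ 1 (mod 4), so (5/53) = +(53/5).
Reduce top mod 5: now compute (3/5).
Reciprocity: 3 ≡ 3 and 5 ≡ 1 (mod 4), so (3/5) = +(5/3).
Reduce top mod 3: now compute (2/3).
Pull out 2: since 3 ≡ 3 (mod 8), (2/3) = -1.
Reached (1/3) = 1. Collecting the sign flips along the way, the symbol is -1.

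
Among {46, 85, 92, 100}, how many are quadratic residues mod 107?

(46/107) = -1 → non-residue.
(85/107) = +1 → QR.
(92/107) = +1 → QR.
(100/107) = +1 → QR.
Total quadratic residues among the 4: 3.

3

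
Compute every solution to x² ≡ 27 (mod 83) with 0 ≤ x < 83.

39, 44

Since 83 ≡ 3 (mod 4), a square root of 27 is 27^((83+1)/4) = 27^21 mod 83.
Repeated squaring: 27^2≡65, 27^4≡75, 27^8≡64, 27^16≡29 (mod 83).
27^21 = 27^(16+4+1) ≡ 44 (mod 83).
Check: 44² = 1936 ≡ 27 (mod 83). The two roots are 39 and 44.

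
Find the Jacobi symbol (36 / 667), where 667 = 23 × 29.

1

Pull out 2^2: since 667 ≡ 3 (mod 8), (2/667) = -1, so (2/667)^2 = +1.
Reciprocity: 9 ≡ 1 and 667 ≡ 3 (mod 4), so (9/667) = +(667/9).
Reduce top mod 9: now compute (1/9).
Reached (1/9) = 1. Collecting the sign flips along the way, the symbol is +1.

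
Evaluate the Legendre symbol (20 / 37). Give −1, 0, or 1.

-1

Pull out 2^2: since 37 ≡ 5 (mod 8), (2/37) = -1, so (2/37)^2 = +1.
Reciprocity: 5 ≡ 1 and 37 ≡ 1 (mod 4), so (5/37) = +(37/5).
Reduce top mod 5: now compute (2/5).
Pull out 2: since 5 ≡ 5 (mod 8), (2/5) = -1.
Reached (1/5) = 1. Collecting the sign flips along the way, the symbol is -1.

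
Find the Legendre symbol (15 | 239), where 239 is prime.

Euler's criterion: (15/239) ≡ 15^119 (mod 239).
15^2 ≡ 225 (mod 239)
15^4 ≡ 196 (mod 239)
15^8 ≡ 176 (mod 239)
15^16 ≡ 145 (mod 239)
15^32 ≡ 232 (mod 239)
15^64 ≡ 49 (mod 239)
15^119 = 15^(64+32+16+4+2+1) ≡ 1 (mod 239).
Result is 1, so (15/239) = 1.

1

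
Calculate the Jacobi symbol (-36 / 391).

-1

First reduce: -36 ≡ 355 (mod 391).
Reciprocity: 355 ≡ 3 and 391 ≡ 3 (mod 4), so (355/391) = −(391/355).
Reduce top mod 355: now compute (36/355).
Pull out 2^2: since 355 ≡ 3 (mod 8), (2/355) = -1, so (2/355)^2 = +1.
Reciprocity: 9 ≡ 1 and 355 ≡ 3 (mod 4), so (9/355) = +(355/9).
Reduce top mod 9: now compute (4/9).
Pull out 2^2: since 9 ≡ 1 (mod 8), (2/9) = +1, so (2/9)^2 = +1.
Reached (1/9) = 1. Collecting the sign flips along the way, the symbol is -1.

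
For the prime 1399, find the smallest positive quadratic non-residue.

(2/1399) = +1, so 2 is a residue.
(3/1399) = −1, so 3 is the smallest positive non-residue mod 1399.

3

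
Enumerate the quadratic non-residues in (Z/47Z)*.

5,10,11,13,15,19,20,22,23,26,29,30,31,33,35,38,39,40,41,43,44,45,46

Square k = 1,…,23 (k and 47−k give the same square):
1²=1, 2²=4, 3²=9, 4²=16, 5²=25, 6²=36, 7²≡2, 8²≡17, 9²≡34, 10²≡6, 11²≡27, 12²≡3, 13²≡28, 14²≡8, 15²≡37, 16²≡21, 17²≡7, 18²≡42, 19²≡32, 20²≡24, 21²≡18, 22²≡14, 23²≡12 (mod 47).
The residues are {1, 2, 3, 4, 6, 7, 8, 9, 12, 14, 16, 17, 18, 21, 24, 25, 27, 28, 32, 34, 36, 37, 42}; the non-residues are the remaining 23 nonzero classes.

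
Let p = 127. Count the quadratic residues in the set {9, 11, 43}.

(9/127) = +1 → QR.
(11/127) = +1 → QR.
(43/127) = -1 → non-residue.
Total quadratic residues among the 3: 2.

2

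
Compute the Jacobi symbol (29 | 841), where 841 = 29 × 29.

0

Reciprocity: 29 ≡ 1 and 841 ≡ 1 (mod 4), so (29/841) = +(841/29).
Reduce top mod 29: now compute (0/29).
Top reduces to 0: gcd > 1, so the symbol is 0.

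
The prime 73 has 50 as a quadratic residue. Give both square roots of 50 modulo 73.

14, 59

73 ≡ 1 (mod 4), so we find a root by search.
Trying successive values, 14² = 196 ≡ 50 (mod 73). The other root is 73 − 14 = 59.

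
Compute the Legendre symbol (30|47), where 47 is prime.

-1

Pull out 2: since 47 ≡ 7 (mod 8), (2/47) = +1.
Reciprocity: 15 ≡ 3 and 47 ≡ 3 (mod 4), so (15/47) = −(47/15).
Reduce top mod 15: now compute (2/15).
Pull out 2: since 15 ≡ 7 (mod 8), (2/15) = +1.
Reached (1/15) = 1. Collecting the sign flips along the way, the symbol is -1.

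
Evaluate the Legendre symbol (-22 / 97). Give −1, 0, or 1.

1

First reduce: -22 ≡ 75 (mod 97).
Reciprocity: 75 ≡ 3 and 97 ≡ 1 (mod 4), so (75/97) = +(97/75).
Reduce top mod 75: now compute (22/75).
Pull out 2: since 75 ≡ 3 (mod 8), (2/75) = -1.
Reciprocity: 11 ≡ 3 and 75 ≡ 3 (mod 4), so (11/75) = −(75/11).
Reduce top mod 11: now compute (9/11).
Reciprocity: 9 ≡ 1 and 11 ≡ 3 (mod 4), so (9/11) = +(11/9).
Reduce top mod 9: now compute (2/9).
Pull out 2: since 9 ≡ 1 (mod 8), (2/9) = +1.
Reached (1/9) = 1. Collecting the sign flips along the way, the symbol is +1.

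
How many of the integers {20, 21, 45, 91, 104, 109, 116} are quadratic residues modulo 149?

4

(20/149) = +1 → QR.
(21/149) = -1 → non-residue.
(45/149) = +1 → QR.
(91/149) = -1 → non-residue.
(104/149) = +1 → QR.
(109/149) = -1 → non-residue.
(116/149) = +1 → QR.
Total quadratic residues among the 7: 4.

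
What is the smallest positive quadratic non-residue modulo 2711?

(2/2711) = +1, so 2 is a residue.
(3/2711) = +1, so 3 is a residue.
(4/2711) = +1, so 4 is a residue.
(5/2711) = +1, so 5 is a residue.
(6/2711) = +1, so 6 is a residue.
(7/2711) = −1, so 7 is the smallest positive non-residue mod 2711.

7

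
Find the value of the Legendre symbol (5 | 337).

-1

Reciprocity: 5 ≡ 1 and 337 ≡ 1 (mod 4), so (5/337) = +(337/5).
Reduce top mod 5: now compute (2/5).
Pull out 2: since 5 ≡ 5 (mod 8), (2/5) = -1.
Reached (1/5) = 1. Collecting the sign flips along the way, the symbol is -1.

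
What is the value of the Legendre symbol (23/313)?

-1

Euler's criterion: (23/313) ≡ 23^156 (mod 313).
23^2 ≡ 216 (mod 313)
23^4 ≡ 19 (mod 313)
23^8 ≡ 48 (mod 313)
23^16 ≡ 113 (mod 313)
23^32 ≡ 249 (mod 313)
23^64 ≡ 27 (mod 313)
23^128 ≡ 103 (mod 313)
23^156 = 23^(128+16+8+4) ≡ 312 (mod 313).
Result is 312 ≡ −1, so (23/313) = −1.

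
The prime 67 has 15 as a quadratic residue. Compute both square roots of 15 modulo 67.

22, 45

Since 67 ≡ 3 (mod 4), a square root of 15 is 15^((67+1)/4) = 15^17 mod 67.
Repeated squaring: 15^2≡24, 15^4≡40, 15^8≡59, 15^16≡64 (mod 67).
15^17 = 15^(16+1) ≡ 22 (mod 67).
Check: 22² = 484 ≡ 15 (mod 67). The two roots are 22 and 45.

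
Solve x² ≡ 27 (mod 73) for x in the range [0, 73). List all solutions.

10, 63

73 ≡ 1 (mod 4), so we find a root by search.
Trying successive values, 10² = 100 ≡ 27 (mod 73). The other root is 73 − 10 = 63.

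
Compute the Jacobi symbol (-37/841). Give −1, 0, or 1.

1

First reduce: -37 ≡ 804 (mod 841).
Pull out 2^2: since 841 ≡ 1 (mod 8), (2/841) = +1, so (2/841)^2 = +1.
Reciprocity: 201 ≡ 1 and 841 ≡ 1 (mod 4), so (201/841) = +(841/201).
Reduce top mod 201: now compute (37/201).
Reciprocity: 37 ≡ 1 and 201 ≡ 1 (mod 4), so (37/201) = +(201/37).
Reduce top mod 37: now compute (16/37).
Pull out 2^4: since 37 ≡ 5 (mod 8), (2/37) = -1, so (2/37)^4 = +1.
Reached (1/37) = 1. Collecting the sign flips along the way, the symbol is +1.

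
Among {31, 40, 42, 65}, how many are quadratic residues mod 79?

4

(31/79) = +1 → QR.
(40/79) = +1 → QR.
(42/79) = +1 → QR.
(65/79) = +1 → QR.
Total quadratic residues among the 4: 4.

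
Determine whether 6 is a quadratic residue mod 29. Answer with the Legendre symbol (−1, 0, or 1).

1

Pull out 2: since 29 ≡ 5 (mod 8), (2/29) = -1.
Reciprocity: 3 ≡ 3 and 29 ≡ 1 (mod 4), so (3/29) = +(29/3).
Reduce top mod 3: now compute (2/3).
Pull out 2: since 3 ≡ 3 (mod 8), (2/3) = -1.
Reached (1/3) = 1. Collecting the sign flips along the way, the symbol is +1.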